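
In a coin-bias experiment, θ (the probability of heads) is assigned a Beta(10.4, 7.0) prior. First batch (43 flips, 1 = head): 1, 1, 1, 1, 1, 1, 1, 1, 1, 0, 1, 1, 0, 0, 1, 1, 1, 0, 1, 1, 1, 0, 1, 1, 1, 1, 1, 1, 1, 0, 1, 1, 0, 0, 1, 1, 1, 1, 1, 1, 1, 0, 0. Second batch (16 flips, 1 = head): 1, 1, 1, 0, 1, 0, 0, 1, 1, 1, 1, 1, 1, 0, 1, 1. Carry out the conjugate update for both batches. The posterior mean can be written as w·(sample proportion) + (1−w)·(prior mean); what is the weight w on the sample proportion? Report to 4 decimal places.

0.7723

The Beta prior is conjugate to a Binomial/Bernoulli likelihood; the update adds successes to α and failures to β.
Total number of flips: n = 43 + 16 = 59.
Posterior mean = (α₀+k)/(α₀+β₀+n) = [n/(α₀+β₀+n)]·(k/n) + [(α₀+β₀)/(α₀+β₀+n)]·α₀/(α₀+β₀), so only n and the prior enter the weight.
The weight on the data is w = n/(α₀+β₀+n) = 59/(10.4+7.0+59) = 59/76.4 = 0.7723.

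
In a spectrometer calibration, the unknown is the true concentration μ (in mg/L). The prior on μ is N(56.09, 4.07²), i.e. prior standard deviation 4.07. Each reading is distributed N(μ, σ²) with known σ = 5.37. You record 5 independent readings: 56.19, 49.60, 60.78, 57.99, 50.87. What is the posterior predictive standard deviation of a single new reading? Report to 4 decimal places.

5.7545

For Normal data with known variance σ², a Normal(μ₀, σ₀²) prior on μ is conjugate. Posterior precision = 1/σ₀² + n/σ²; posterior mean is the precision-weighted average of μ₀ and x̄.
σ₀² = 4.07² = 16.5649, σ² = 5.37² = 28.8369; σ² + n·σ₀² = 28.8369 + 5·16.5649 = 111.6614.
Posterior precision = 1/σ₀² + n/σ² = 1/16.5649 + 5/28.8369 = (σ² + n·σ₀²)/(σ₀²σ²) = 111.6614/(16.5649·28.8369); posterior variance σₙ² = σ₀²σ²/(σ² + n·σ₀²) = 16.5649·28.8369/111.6614 = 4.277936.
Predictive variance for one new observation = σₙ² + σ² = 16.5649·28.8369/111.6614 + 28.8369 = σ²·(σ₀² + 111.6614)/111.6614 = 28.8369·128.2263/111.6614 = 33.114836; SD = √(28.8369·128.2263/111.6614) = 5.7545.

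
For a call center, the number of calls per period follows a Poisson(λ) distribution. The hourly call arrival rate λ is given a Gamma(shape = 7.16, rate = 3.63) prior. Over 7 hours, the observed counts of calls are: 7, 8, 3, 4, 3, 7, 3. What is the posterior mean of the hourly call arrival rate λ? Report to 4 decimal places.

3.9661

With a Gamma(shape α, rate β) prior, the Poisson likelihood is conjugate: the posterior is Gamma(α + ΣXᵢ, β + n).
Sum of counts S = 35 over n = 7 hours.
Posterior: Gamma(α+S, β+n) = Gamma(7.16+35, 3.63+7) = Gamma(42.16, 10.63).
Posterior mean = α/β = 42.16/10.63 = 3.9661.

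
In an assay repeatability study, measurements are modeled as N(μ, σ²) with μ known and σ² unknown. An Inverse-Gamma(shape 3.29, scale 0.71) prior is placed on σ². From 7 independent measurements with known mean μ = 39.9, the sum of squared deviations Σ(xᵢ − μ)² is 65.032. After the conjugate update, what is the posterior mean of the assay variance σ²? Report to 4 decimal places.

5.7385

With known mean μ and an Inverse-Gamma(α, β) prior on σ², the Normal likelihood is conjugate: posterior is Inv-Gamma(α + n/2, β + Σ(xᵢ−μ)²/2).
Posterior: Inv-Gamma(3.29 + 7/2, 0.71 + 65.032/2) = Inv-Gamma(6.79, 33.2260).
E[σ²|data] = β/(α−1) = 33.2260/5.79 = 5.7385.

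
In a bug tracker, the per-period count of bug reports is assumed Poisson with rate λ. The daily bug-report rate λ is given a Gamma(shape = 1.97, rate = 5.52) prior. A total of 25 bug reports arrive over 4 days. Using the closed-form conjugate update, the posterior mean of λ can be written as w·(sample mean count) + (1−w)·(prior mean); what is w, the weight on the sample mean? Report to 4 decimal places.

With a Gamma(shape α, rate β) prior, the Poisson likelihood is conjugate: the posterior is Gamma(α + ΣXᵢ, β + n).
Posterior mean = (α₀+S)/(β₀+n) = [n/(β₀+n)]·(S/n) + [β₀/(β₀+n)]·(α₀/β₀), so only n and β₀ enter the weight.
Weight on data w = n/(β₀+n) = 4/(5.52+4) = 4/9.52 = 0.4202.

0.4202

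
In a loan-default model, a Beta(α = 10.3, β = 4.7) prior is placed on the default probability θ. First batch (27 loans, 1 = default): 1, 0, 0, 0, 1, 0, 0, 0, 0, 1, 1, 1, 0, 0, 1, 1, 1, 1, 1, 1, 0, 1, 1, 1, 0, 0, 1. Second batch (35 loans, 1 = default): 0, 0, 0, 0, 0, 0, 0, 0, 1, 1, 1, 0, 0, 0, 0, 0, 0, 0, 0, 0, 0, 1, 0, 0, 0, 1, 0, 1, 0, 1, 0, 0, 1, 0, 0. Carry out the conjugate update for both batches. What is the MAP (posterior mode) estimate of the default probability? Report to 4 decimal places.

0.4307

The Beta prior is conjugate to a Binomial/Bernoulli likelihood; the update adds successes to α and failures to β.
After batch 1: Beta(10.3+15, 4.7+12) = Beta(25.3, 16.7).
After batch 2: Beta(25.3+8, 16.7+27) = Beta(33.3, 43.7).
Mode of Beta(a,b) for a,b>1 is (a−1)/(a+b−2) = 32.3/75.0 = 0.4307.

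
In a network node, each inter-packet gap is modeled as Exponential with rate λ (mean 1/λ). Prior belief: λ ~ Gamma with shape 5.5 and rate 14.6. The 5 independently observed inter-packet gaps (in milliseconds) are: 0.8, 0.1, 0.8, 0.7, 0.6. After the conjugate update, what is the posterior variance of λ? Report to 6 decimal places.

0.033897

With a Gamma(shape α, rate β) prior on the exponential rate λ, the posterior after n observations with total T = Σxᵢ is Gamma(α+n, β+T).
Sum of observations T = 3.0 milliseconds; n = 5.
Posterior: Gamma(5.5+5, 14.6+3.0) = Gamma(10.5, 17.6).
Var = α/β² = 0.033897.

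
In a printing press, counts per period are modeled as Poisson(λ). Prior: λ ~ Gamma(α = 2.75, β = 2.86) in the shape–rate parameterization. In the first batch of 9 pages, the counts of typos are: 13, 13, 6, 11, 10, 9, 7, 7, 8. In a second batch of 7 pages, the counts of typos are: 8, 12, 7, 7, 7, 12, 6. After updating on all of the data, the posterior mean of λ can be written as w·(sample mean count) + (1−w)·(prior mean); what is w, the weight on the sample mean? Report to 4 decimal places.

0.8484

With a Gamma(shape α, rate β) prior, the Poisson likelihood is conjugate: the posterior is Gamma(α + ΣXᵢ, β + n).
Total number of pages: n = 9 + 7 = 16.
Posterior mean = (α₀+S)/(β₀+n) = [n/(β₀+n)]·(S/n) + [β₀/(β₀+n)]·(α₀/β₀), so only n and β₀ enter the weight.
Weight on data w = n/(β₀+n) = 16/(2.86+16) = 16/18.86 = 0.8484.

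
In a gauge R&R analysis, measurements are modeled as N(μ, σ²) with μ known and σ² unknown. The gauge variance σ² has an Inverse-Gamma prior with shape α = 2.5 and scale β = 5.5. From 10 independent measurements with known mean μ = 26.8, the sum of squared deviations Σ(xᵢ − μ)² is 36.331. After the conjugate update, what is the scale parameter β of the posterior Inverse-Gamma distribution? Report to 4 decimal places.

23.6655

With known mean μ and an Inverse-Gamma(α, β) prior on σ², the Normal likelihood is conjugate: posterior is Inv-Gamma(α + n/2, β + Σ(xᵢ−μ)²/2).
Posterior: Inv-Gamma(2.5 + 10/2, 5.5 + 36.331/2) = Inv-Gamma(7.50, 23.6655).
Posterior β = 23.6655.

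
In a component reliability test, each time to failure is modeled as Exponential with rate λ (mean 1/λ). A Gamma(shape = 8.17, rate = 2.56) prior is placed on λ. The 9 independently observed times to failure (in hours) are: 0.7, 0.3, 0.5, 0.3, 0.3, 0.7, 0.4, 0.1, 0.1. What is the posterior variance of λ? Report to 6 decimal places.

0.483368

With a Gamma(shape α, rate β) prior on the exponential rate λ, the posterior after n observations with total T = Σxᵢ is Gamma(α+n, β+T).
Sum of observations T = 3.4 hours; n = 9.
Posterior: Gamma(8.17+9, 2.56+3.4) = Gamma(17.17, 5.96).
Var = α/β² = 0.483368.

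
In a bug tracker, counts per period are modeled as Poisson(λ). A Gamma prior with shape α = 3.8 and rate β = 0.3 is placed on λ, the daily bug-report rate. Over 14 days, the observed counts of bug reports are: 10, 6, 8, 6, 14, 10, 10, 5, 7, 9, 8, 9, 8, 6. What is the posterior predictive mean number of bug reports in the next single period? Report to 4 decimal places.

With a Gamma(shape α, rate β) prior, the Poisson likelihood is conjugate: the posterior is Gamma(α + ΣXᵢ, β + n).
Sum of counts S = 116 over n = 14 days.
Posterior: Gamma(α+S, β+n) = Gamma(3.8+116, 0.3+14) = Gamma(119.8, 14.3).
The predictive distribution for one future period is NegBinom with mean α/β = 8.3776.

8.3776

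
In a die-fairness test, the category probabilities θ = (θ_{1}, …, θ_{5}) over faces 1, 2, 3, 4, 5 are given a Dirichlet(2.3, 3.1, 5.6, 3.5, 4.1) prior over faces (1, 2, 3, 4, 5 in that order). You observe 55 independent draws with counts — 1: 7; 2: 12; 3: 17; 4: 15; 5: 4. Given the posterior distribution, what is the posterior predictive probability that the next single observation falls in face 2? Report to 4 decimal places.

0.2052

The Dirichlet prior is conjugate to the Multinomial likelihood: each posterior αⱼ = prior αⱼ + observed count nⱼ.
Posterior concentration: (9.3, 15.1, 22.6, 18.5, 8.1), total = 73.6.
P(next = 2 | data) = α_{2}/Σα = 0.2052.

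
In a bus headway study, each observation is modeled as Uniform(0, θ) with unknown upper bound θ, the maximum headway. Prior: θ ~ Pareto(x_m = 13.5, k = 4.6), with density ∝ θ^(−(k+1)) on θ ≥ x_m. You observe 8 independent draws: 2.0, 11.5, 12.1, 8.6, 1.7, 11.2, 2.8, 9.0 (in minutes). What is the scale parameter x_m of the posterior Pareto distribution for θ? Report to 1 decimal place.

A Pareto(scale x_m, shape k) prior on the upper bound θ of Uniform(0, θ) is conjugate: posterior is Pareto(max(x_m, max xᵢ), k + n).
Sample maximum = 12.1; prior scale x_m = 13.5 → posterior scale = max = 13.5.
Posterior shape = 4.6 + 8 = 12.6.
Posterior scale x_m = 13.5.

13.5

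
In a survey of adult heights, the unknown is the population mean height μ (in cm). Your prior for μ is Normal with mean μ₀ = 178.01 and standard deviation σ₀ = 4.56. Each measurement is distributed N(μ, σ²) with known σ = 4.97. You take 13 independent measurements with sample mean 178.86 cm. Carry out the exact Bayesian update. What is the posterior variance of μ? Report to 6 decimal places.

1.740982

For Normal data with known variance σ², a Normal(μ₀, σ₀²) prior on μ is conjugate. Posterior precision = 1/σ₀² + n/σ²; posterior mean is the precision-weighted average of μ₀ and x̄.
σ₀² = 4.56² = 20.7936, σ² = 4.97² = 24.7009; σ² + n·σ₀² = 24.7009 + 13·20.7936 = 295.0177.
Posterior precision = 1/σ₀² + n/σ² = 1/20.7936 + 13/24.7009 = (σ² + n·σ₀²)/(σ₀²σ²) = 295.0177/(20.7936·24.7009); posterior variance σₙ² = σ₀²σ²/(σ² + n·σ₀²) = 20.7936·24.7009/295.0177 = 1.740982.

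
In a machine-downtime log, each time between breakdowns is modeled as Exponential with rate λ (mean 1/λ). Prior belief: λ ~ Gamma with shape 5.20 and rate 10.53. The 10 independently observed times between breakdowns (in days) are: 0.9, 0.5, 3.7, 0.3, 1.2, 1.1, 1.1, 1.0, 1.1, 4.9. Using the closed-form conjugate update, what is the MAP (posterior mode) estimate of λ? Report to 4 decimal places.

0.5393

With a Gamma(shape α, rate β) prior on the exponential rate λ, the posterior after n observations with total T = Σxᵢ is Gamma(α+n, β+T).
Sum of observations T = 15.8 days; n = 10.
Posterior: Gamma(5.20+10, 10.53+15.8) = Gamma(15.20, 26.33).
Mode = (α−1)/β = 0.5393.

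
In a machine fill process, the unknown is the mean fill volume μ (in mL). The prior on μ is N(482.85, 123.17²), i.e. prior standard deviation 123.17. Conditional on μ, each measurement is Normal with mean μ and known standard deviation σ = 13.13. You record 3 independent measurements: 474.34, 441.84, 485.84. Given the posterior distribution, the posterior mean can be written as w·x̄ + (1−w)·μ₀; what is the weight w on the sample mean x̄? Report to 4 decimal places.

For Normal data with known variance σ², a Normal(μ₀, σ₀²) prior on μ is conjugate. Posterior precision = 1/σ₀² + n/σ²; posterior mean is the precision-weighted average of μ₀ and x̄.
σ₀² = 123.17² = 15170.8489, σ² = 13.13² = 172.3969. Prior precision 1/σ₀² = 1/15170.8489; data precision n/σ² = 3/172.3969.
w = (n/σ²)/(1/σ₀² + n/σ²) = n·σ₀²/(σ² + n·σ₀²) = 3·15170.8489/(172.3969 + 3·15170.8489) = 45512.5467/45684.9436 = 0.9962.

0.9962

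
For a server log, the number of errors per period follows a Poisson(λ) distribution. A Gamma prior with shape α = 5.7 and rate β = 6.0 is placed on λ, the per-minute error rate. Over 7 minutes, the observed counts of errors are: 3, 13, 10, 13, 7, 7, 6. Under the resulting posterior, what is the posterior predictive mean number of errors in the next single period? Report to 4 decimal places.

4.9769

With a Gamma(shape α, rate β) prior, the Poisson likelihood is conjugate: the posterior is Gamma(α + ΣXᵢ, β + n).
Sum of counts S = 59 over n = 7 minutes.
Posterior: Gamma(α+S, β+n) = Gamma(5.7+59, 6.0+7) = Gamma(64.7, 13.0).
The predictive distribution for one future period is NegBinom with mean α/β = 4.9769.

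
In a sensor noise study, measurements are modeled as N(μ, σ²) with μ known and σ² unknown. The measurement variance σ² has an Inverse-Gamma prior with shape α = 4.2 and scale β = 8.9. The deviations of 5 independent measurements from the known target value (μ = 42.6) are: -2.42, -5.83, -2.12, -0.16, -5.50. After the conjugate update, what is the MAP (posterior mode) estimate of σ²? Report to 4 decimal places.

With known mean μ and an Inverse-Gamma(α, β) prior on σ², the Normal likelihood is conjugate: posterior is Inv-Gamma(α + n/2, β + Σ(xᵢ−μ)²/2).
Σ(xᵢ−μ)² = (-2.42)² + (-5.83)² + (-2.12)² + (-0.16)² + (-5.50)² = 74.6153.
Posterior: Inv-Gamma(4.2 + 5/2, 8.9 + 74.6153/2) = Inv-Gamma(6.70, 46.20765).
Mode = β/(α+1) = 46.20765/7.70 = 6.0010.

6.0010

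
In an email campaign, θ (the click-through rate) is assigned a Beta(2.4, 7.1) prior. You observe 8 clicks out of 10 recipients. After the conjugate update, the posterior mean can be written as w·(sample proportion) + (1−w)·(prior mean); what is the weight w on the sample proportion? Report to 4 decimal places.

0.5128

The Beta prior is conjugate to a Binomial/Bernoulli likelihood; the update adds successes to α and failures to β.
Posterior mean = (α₀+k)/(α₀+β₀+n) = [n/(α₀+β₀+n)]·(k/n) + [(α₀+β₀)/(α₀+β₀+n)]·α₀/(α₀+β₀), so only n and the prior enter the weight.
The weight on the data is w = n/(α₀+β₀+n) = 10/(2.4+7.1+10) = 10/19.5 = 0.5128.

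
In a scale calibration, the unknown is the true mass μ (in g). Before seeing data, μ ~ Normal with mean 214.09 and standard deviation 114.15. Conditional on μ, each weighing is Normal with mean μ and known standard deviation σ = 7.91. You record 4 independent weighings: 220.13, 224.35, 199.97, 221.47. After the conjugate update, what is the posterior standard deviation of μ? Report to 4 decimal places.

For Normal data with known variance σ², a Normal(μ₀, σ₀²) prior on μ is conjugate. Posterior precision = 1/σ₀² + n/σ²; posterior mean is the precision-weighted average of μ₀ and x̄.
σ₀² = 114.15² = 13030.2225, σ² = 7.91² = 62.5681; σ² + n·σ₀² = 62.5681 + 4·13030.2225 = 52183.4581.
Posterior precision = 1/σ₀² + n/σ² = 1/13030.2225 + 4/62.5681 = (σ² + n·σ₀²)/(σ₀²σ²) = 52183.4581/(13030.2225·62.5681); posterior variance σₙ² = σ₀²σ²/(σ² + n·σ₀²) = 13030.2225·62.5681/52183.4581 = 15.623270.
Posterior SD = √σₙ² = √(13030.2225·62.5681/52183.4581) = 3.9526.

3.9526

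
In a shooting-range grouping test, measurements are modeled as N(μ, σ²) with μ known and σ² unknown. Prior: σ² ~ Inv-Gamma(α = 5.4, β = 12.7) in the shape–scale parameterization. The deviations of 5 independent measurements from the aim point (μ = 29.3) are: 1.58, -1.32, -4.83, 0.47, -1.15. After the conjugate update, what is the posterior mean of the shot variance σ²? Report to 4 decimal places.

3.9501

With known mean μ and an Inverse-Gamma(α, β) prior on σ², the Normal likelihood is conjugate: posterior is Inv-Gamma(α + n/2, β + Σ(xᵢ−μ)²/2).
Σ(xᵢ−μ)² = (1.58)² + (-1.32)² + (-4.83)² + (0.47)² + (-1.15)² = 29.1111.
Posterior: Inv-Gamma(5.4 + 5/2, 12.7 + 29.1111/2) = Inv-Gamma(7.90, 27.25555).
E[σ²|data] = β/(α−1) = 27.25555/6.90 = 3.9501.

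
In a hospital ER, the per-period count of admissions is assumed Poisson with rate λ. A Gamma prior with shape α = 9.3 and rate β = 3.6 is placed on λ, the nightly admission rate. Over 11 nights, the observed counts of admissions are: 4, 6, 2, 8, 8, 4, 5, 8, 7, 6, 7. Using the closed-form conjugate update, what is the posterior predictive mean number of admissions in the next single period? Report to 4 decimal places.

With a Gamma(shape α, rate β) prior, the Poisson likelihood is conjugate: the posterior is Gamma(α + ΣXᵢ, β + n).
Sum of counts S = 65 over n = 11 nights.
Posterior: Gamma(α+S, β+n) = Gamma(9.3+65, 3.6+11) = Gamma(74.3, 14.6).
The predictive distribution for one future period is NegBinom with mean α/β = 5.0890.

5.0890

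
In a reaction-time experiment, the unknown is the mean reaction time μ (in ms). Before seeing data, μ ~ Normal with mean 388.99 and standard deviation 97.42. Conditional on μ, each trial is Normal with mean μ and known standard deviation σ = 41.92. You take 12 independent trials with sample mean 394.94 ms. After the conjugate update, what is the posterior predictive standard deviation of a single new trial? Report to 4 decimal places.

For Normal data with known variance σ², a Normal(μ₀, σ₀²) prior on μ is conjugate. Posterior precision = 1/σ₀² + n/σ²; posterior mean is the precision-weighted average of μ₀ and x̄.
σ₀² = 97.42² = 9490.6564, σ² = 41.92² = 1757.2864; σ² + n·σ₀² = 1757.2864 + 12·9490.6564 = 115645.1632.
Posterior precision = 1/σ₀² + n/σ² = 1/9490.6564 + 12/1757.2864 = (σ² + n·σ₀²)/(σ₀²σ²) = 115645.1632/(9490.6564·1757.2864); posterior variance σₙ² = σ₀²σ²/(σ² + n·σ₀²) = 9490.6564·1757.2864/115645.1632 = 144.215296.
Predictive variance for one new observation = σₙ² + σ² = 9490.6564·1757.2864/115645.1632 + 1757.2864 = σ²·(σ₀² + 115645.1632)/115645.1632 = 1757.2864·125135.8196/115645.1632 = 1901.501696; SD = √(1757.2864·125135.8196/115645.1632) = 43.6062.

43.6062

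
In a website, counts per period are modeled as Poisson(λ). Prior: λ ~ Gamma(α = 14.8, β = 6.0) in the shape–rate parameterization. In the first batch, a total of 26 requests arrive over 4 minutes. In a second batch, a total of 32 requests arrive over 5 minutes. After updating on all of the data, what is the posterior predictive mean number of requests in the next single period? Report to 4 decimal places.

4.8533

With a Gamma(shape α, rate β) prior, the Poisson likelihood is conjugate: the posterior is Gamma(α + ΣXᵢ, β + n).
After batch 1: Gamma(α+S, β+n) = Gamma(14.8+26, 6.0+4) = Gamma(40.8, 10.0).
After batch 2: Gamma(α+S, β+n) = Gamma(40.8+32, 10.0+5) = Gamma(72.8, 15.0).
The predictive distribution for one future period is NegBinom with mean α/β = 4.8533.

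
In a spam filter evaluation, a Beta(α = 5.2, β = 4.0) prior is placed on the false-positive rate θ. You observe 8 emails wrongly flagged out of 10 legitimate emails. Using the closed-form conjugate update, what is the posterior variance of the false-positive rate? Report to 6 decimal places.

0.010636

The Beta prior is conjugate to a Binomial/Bernoulli likelihood; the update adds successes to α and failures to β.
Posterior: Beta(α+k, β+n−k) = Beta(5.2+8, 4.0+2) = Beta(13.2, 6.0).
Var = αβ/((α+β)²(α+β+1)) = 13.2·6.0/(19.2²·20.2) = 0.010636.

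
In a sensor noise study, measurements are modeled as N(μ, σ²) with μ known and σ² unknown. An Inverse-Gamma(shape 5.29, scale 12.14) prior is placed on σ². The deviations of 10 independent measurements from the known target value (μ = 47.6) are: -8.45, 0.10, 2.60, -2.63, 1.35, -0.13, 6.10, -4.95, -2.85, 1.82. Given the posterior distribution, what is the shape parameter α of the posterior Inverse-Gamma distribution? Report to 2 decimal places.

10.29

With known mean μ and an Inverse-Gamma(α, β) prior on σ², the Normal likelihood is conjugate: posterior is Inv-Gamma(α + n/2, β + Σ(xᵢ−μ)²/2).
Σ(xᵢ−μ)² = (-8.45)² + (0.10)² + (2.60)² + (-2.63)² + (1.35)² + (-0.13)² + (6.10)² + (-4.95)² + (-2.85)² + (1.82)² = 160.0762.
Posterior: Inv-Gamma(5.29 + 10/2, 12.14 + 160.0762/2) = Inv-Gamma(10.29, 92.17810).
Posterior α = 10.29.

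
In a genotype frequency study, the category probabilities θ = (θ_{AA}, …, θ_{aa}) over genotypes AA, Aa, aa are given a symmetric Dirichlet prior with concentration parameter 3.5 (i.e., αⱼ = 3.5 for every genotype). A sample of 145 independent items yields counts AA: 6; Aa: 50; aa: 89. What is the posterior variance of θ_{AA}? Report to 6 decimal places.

The Dirichlet prior is conjugate to the Multinomial likelihood: each posterior αⱼ = prior αⱼ + observed count nⱼ.
Posterior concentration: (9.5, 53.5, 92.5), total = 155.5.
Var[θ_j] = α_j(Σα−α_j)/((Σα)²(Σα+1)) = 9.5·146.0/(155.5²·156.5) = 0.000367.

0.000367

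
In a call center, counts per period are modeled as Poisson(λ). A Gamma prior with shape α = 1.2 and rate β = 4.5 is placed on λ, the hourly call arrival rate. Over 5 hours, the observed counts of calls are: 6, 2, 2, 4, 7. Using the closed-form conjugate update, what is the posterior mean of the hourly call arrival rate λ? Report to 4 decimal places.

2.3368

With a Gamma(shape α, rate β) prior, the Poisson likelihood is conjugate: the posterior is Gamma(α + ΣXᵢ, β + n).
Sum of counts S = 21 over n = 5 hours.
Posterior: Gamma(α+S, β+n) = Gamma(1.2+21, 4.5+5) = Gamma(22.2, 9.5).
Posterior mean = α/β = 22.2/9.5 = 2.3368.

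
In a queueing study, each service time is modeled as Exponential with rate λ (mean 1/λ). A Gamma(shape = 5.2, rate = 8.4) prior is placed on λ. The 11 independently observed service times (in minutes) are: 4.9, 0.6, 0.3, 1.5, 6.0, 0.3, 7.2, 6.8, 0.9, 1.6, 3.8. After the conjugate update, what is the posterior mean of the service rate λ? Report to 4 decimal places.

With a Gamma(shape α, rate β) prior on the exponential rate λ, the posterior after n observations with total T = Σxᵢ is Gamma(α+n, β+T).
Sum of observations T = 33.9 minutes; n = 11.
Posterior: Gamma(5.2+11, 8.4+33.9) = Gamma(16.2, 42.3).
Posterior mean of λ = α/β = 16.2/42.3 = 0.3830.

0.3830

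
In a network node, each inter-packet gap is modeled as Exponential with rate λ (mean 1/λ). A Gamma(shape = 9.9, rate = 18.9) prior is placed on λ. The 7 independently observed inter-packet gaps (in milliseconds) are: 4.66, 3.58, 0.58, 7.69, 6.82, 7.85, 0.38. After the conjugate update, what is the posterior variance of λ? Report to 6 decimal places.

0.006637

With a Gamma(shape α, rate β) prior on the exponential rate λ, the posterior after n observations with total T = Σxᵢ is Gamma(α+n, β+T).
Sum of observations T = 31.56 milliseconds; n = 7.
Posterior: Gamma(9.9+7, 18.9+31.56) = Gamma(16.9, 50.46).
Var = α/β² = 0.006637.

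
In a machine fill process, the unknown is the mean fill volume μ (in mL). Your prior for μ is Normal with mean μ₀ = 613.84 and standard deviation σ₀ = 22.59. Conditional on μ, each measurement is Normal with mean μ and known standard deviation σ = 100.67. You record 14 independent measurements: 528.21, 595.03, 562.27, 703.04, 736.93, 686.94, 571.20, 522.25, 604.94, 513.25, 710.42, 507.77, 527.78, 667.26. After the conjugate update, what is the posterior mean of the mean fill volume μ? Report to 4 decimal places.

609.2188

For Normal data with known variance σ², a Normal(μ₀, σ₀²) prior on μ is conjugate. Posterior precision = 1/σ₀² + n/σ²; posterior mean is the precision-weighted average of μ₀ and x̄.
Σxᵢ = 528.21 + 595.03 + 562.27 + 703.04 + 736.93 + 686.94 + 571.20 + 522.25 + 604.94 + 513.25 + 710.42 + 507.77 + 527.78 + 667.26 = 8437.29, so n·x̄ = 8437.29.
σ₀² = 22.59² = 510.3081, σ² = 100.67² = 10134.4489; σ² + n·σ₀² = 10134.4489 + 14·510.3081 = 17278.7623.
Posterior mean = (μ₀/σ₀² + n·x̄/σ²)/(1/σ₀² + n/σ²) = (σ²·μ₀ + σ₀²·n·x̄)/(σ² + n·σ₀²) = (10134.4489·613.84 + 510.3081·8437.29)/17278.7623 = 10526547.541825/17278.7623 = 609.2188.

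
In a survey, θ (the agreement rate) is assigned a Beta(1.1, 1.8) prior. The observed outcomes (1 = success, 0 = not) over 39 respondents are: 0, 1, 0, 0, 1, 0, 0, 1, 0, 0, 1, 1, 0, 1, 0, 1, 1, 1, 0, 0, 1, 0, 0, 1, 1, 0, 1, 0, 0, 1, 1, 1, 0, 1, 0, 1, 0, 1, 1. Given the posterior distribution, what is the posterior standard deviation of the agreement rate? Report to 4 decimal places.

0.0763

The Beta prior is conjugate to a Binomial/Bernoulli likelihood; the update adds successes to α and failures to β.
Posterior: Beta(α+k, β+n−k) = Beta(1.1+20, 1.8+19) = Beta(21.1, 20.8).
Var = αβ/((α+β)²(α+β+1)) = 21.1·20.8/(41.9²·42.9) = 0.00582721; SD = √0.00582721 = 0.0763.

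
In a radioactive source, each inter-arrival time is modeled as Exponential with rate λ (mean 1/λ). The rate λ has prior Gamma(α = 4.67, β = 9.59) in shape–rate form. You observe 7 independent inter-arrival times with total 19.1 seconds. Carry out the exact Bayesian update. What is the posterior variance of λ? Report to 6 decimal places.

With a Gamma(shape α, rate β) prior on the exponential rate λ, the posterior after n observations with total T = Σxᵢ is Gamma(α+n, β+T).
Posterior: Gamma(4.67+7, 9.59+19.1) = Gamma(11.67, 28.69).
Var = α/β² = 0.014178.

0.014178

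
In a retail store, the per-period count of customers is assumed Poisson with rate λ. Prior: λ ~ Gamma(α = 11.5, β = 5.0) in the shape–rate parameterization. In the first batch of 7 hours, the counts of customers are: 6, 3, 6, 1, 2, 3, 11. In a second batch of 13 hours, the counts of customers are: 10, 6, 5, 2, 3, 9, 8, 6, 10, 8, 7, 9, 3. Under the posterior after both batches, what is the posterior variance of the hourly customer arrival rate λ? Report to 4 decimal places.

0.2072

With a Gamma(shape α, rate β) prior, the Poisson likelihood is conjugate: the posterior is Gamma(α + ΣXᵢ, β + n).
Batch 1: sum of counts S = 32 over n = 7 hours.
After batch 1: Gamma(α+S, β+n) = Gamma(11.5+32, 5.0+7) = Gamma(43.5, 12.0).
Batch 2: sum of counts S = 86 over n = 13 hours.
After batch 2: Gamma(α+S, β+n) = Gamma(43.5+86, 12.0+13) = Gamma(129.5, 25.0).
Var = α/β² = 129.5/25.0² = 0.2072.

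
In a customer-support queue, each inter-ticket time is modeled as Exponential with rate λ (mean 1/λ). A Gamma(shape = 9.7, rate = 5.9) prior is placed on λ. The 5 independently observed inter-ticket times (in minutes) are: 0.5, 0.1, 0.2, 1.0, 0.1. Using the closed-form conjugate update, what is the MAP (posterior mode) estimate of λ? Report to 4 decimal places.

With a Gamma(shape α, rate β) prior on the exponential rate λ, the posterior after n observations with total T = Σxᵢ is Gamma(α+n, β+T).
Sum of observations T = 1.9 minutes; n = 5.
Posterior: Gamma(9.7+5, 5.9+1.9) = Gamma(14.7, 7.8).
Mode = (α−1)/β = 1.7564.

1.7564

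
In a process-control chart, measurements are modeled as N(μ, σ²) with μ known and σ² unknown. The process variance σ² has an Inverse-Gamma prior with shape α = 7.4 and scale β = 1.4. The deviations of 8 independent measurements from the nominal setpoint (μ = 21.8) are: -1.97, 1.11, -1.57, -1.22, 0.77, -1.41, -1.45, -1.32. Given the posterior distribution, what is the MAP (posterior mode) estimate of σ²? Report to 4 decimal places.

0.7376

With known mean μ and an Inverse-Gamma(α, β) prior on σ², the Normal likelihood is conjugate: posterior is Inv-Gamma(α + n/2, β + Σ(xᵢ−μ)²/2).
Σ(xᵢ−μ)² = (-1.97)² + (1.11)² + (-1.57)² + (-1.22)² + (0.77)² + (-1.41)² + (-1.45)² + (-1.32)² = 15.4922.
Posterior: Inv-Gamma(7.4 + 8/2, 1.4 + 15.4922/2) = Inv-Gamma(11.40, 9.14610).
Mode = β/(α+1) = 9.14610/12.40 = 0.7376.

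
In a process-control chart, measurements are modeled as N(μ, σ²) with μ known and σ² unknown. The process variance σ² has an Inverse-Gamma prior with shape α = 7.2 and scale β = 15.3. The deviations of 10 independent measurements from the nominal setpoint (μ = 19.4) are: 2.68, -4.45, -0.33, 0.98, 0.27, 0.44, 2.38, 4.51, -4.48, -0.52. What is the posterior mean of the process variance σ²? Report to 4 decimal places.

With known mean μ and an Inverse-Gamma(α, β) prior on σ², the Normal likelihood is conjugate: posterior is Inv-Gamma(α + n/2, β + Σ(xᵢ−μ)²/2).
Σ(xᵢ−μ)² = (2.68)² + (-4.45)² + (-0.33)² + (0.98)² + (0.27)² + (0.44)² + (2.38)² + (4.51)² + (-4.48)² + (-0.52)² = 74.6660.
Posterior: Inv-Gamma(7.2 + 10/2, 15.3 + 74.6660/2) = Inv-Gamma(12.20, 52.63300).
E[σ²|data] = β/(α−1) = 52.63300/11.20 = 4.6994.

4.6994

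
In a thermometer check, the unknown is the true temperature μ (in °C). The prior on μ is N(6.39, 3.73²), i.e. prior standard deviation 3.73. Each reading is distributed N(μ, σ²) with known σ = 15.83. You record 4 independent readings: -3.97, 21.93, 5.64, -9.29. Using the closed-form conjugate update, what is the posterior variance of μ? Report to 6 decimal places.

11.384576

For Normal data with known variance σ², a Normal(μ₀, σ₀²) prior on μ is conjugate. Posterior precision = 1/σ₀² + n/σ²; posterior mean is the precision-weighted average of μ₀ and x̄.
σ₀² = 3.73² = 13.9129, σ² = 15.83² = 250.5889; σ² + n·σ₀² = 250.5889 + 4·13.9129 = 306.2405.
Posterior precision = 1/σ₀² + n/σ² = 1/13.9129 + 4/250.5889 = (σ² + n·σ₀²)/(σ₀²σ²) = 306.2405/(13.9129·250.5889); posterior variance σₙ² = σ₀²σ²/(σ² + n·σ₀²) = 13.9129·250.5889/306.2405 = 11.384576.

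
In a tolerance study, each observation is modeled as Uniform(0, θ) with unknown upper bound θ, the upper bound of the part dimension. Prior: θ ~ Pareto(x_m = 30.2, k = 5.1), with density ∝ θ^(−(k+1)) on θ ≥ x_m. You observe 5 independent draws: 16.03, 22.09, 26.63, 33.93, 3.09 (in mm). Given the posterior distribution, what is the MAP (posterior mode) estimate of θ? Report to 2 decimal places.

A Pareto(scale x_m, shape k) prior on the upper bound θ of Uniform(0, θ) is conjugate: posterior is Pareto(max(x_m, max xᵢ), k + n).
Sample maximum = 33.93; prior scale x_m = 30.2 → posterior scale = max = 33.93.
Posterior shape = 5.1 + 5 = 10.1.
The Pareto density is decreasing on [x_m, ∞), so the mode is x_m = 33.93.

33.93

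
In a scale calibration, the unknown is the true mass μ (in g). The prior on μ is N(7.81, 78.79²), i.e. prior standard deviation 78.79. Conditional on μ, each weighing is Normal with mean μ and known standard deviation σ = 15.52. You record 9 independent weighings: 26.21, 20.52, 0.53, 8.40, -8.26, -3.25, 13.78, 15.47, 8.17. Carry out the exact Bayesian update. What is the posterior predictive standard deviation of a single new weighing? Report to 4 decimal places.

16.3560

For Normal data with known variance σ², a Normal(μ₀, σ₀²) prior on μ is conjugate. Posterior precision = 1/σ₀² + n/σ²; posterior mean is the precision-weighted average of μ₀ and x̄.
σ₀² = 78.79² = 6207.8641, σ² = 15.52² = 240.8704; σ² + n·σ₀² = 240.8704 + 9·6207.8641 = 56111.6473.
Posterior precision = 1/σ₀² + n/σ² = 1/6207.8641 + 9/240.8704 = (σ² + n·σ₀²)/(σ₀²σ²) = 56111.6473/(6207.8641·240.8704); posterior variance σₙ² = σ₀²σ²/(σ² + n·σ₀²) = 6207.8641·240.8704/56111.6473 = 26.648491.
Predictive variance for one new observation = σₙ² + σ² = 6207.8641·240.8704/56111.6473 + 240.8704 = σ²·(σ₀² + 56111.6473)/56111.6473 = 240.8704·62319.5114/56111.6473 = 267.518891; SD = √(240.8704·62319.5114/56111.6473) = 16.3560.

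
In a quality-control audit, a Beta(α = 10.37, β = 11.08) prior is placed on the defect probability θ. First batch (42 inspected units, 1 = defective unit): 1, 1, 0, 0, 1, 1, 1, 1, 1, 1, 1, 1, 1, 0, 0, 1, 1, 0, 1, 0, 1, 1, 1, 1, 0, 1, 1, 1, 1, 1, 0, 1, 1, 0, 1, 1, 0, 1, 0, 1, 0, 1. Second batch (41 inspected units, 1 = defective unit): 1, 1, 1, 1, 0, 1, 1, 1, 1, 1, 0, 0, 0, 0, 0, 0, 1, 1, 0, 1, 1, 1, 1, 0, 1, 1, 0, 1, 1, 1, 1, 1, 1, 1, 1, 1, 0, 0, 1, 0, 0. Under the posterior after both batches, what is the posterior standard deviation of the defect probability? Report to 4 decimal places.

0.0466

The Beta prior is conjugate to a Binomial/Bernoulli likelihood; the update adds successes to α and failures to β.
After batch 1: Beta(10.37+30, 11.08+12) = Beta(40.37, 23.08).
After batch 2: Beta(40.37+27, 23.08+14) = Beta(67.37, 37.08).
Var = αβ/((α+β)²(α+β+1)) = 67.37·37.08/(104.45²·105.45) = 0.00217141; SD = √0.00217141 = 0.0466.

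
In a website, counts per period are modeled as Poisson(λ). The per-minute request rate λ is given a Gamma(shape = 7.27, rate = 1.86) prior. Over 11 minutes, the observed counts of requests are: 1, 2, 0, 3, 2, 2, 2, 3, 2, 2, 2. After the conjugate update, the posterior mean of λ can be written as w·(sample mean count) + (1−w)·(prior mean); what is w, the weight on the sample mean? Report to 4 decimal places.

With a Gamma(shape α, rate β) prior, the Poisson likelihood is conjugate: the posterior is Gamma(α + ΣXᵢ, β + n).
Posterior mean = (α₀+S)/(β₀+n) = [n/(β₀+n)]·(S/n) + [β₀/(β₀+n)]·(α₀/β₀), so only n and β₀ enter the weight.
Weight on data w = n/(β₀+n) = 11/(1.86+11) = 11/12.86 = 0.8554.

0.8554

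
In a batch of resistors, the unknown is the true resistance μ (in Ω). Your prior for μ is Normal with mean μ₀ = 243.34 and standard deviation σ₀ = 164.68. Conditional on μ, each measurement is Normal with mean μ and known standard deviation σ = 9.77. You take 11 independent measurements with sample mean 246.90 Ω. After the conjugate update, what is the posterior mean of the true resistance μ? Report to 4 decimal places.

For Normal data with known variance σ², a Normal(μ₀, σ₀²) prior on μ is conjugate. Posterior precision = 1/σ₀² + n/σ²; posterior mean is the precision-weighted average of μ₀ and x̄.
n·x̄ = 11·246.90 = 2715.9.
σ₀² = 164.68² = 27119.5024, σ² = 9.77² = 95.4529; σ² + n·σ₀² = 95.4529 + 11·27119.5024 = 298409.9793.
Posterior mean = (μ₀/σ₀² + n·x̄/σ²)/(1/σ₀² + n/σ²) = (σ²·μ₀ + σ₀²·n·x̄)/(σ² + n·σ₀²) = (95.4529·243.34 + 27119.5024·2715.9)/298409.9793 = 73677084.076846/298409.9793 = 246.8989.

246.8989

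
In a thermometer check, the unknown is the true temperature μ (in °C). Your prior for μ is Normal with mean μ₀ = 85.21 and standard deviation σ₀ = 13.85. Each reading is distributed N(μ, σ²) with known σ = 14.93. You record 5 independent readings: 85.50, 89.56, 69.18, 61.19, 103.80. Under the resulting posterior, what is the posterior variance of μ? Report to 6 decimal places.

36.173897

For Normal data with known variance σ², a Normal(μ₀, σ₀²) prior on μ is conjugate. Posterior precision = 1/σ₀² + n/σ²; posterior mean is the precision-weighted average of μ₀ and x̄.
σ₀² = 13.85² = 191.8225, σ² = 14.93² = 222.9049; σ² + n·σ₀² = 222.9049 + 5·191.8225 = 1182.0174.
Posterior precision = 1/σ₀² + n/σ² = 1/191.8225 + 5/222.9049 = (σ² + n·σ₀²)/(σ₀²σ²) = 1182.0174/(191.8225·222.9049); posterior variance σₙ² = σ₀²σ²/(σ² + n·σ₀²) = 191.8225·222.9049/1182.0174 = 36.173897.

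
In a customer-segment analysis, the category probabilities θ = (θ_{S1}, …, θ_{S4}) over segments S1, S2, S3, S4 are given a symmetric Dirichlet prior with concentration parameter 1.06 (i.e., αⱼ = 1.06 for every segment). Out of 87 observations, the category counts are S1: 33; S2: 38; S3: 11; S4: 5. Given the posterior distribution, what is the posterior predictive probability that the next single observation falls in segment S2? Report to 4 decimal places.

0.4281

The Dirichlet prior is conjugate to the Multinomial likelihood: each posterior αⱼ = prior αⱼ + observed count nⱼ.
Posterior concentration: (34.06, 39.06, 12.06, 6.06), total = 91.24.
P(next = S2 | data) = α_{S2}/Σα = 0.4281.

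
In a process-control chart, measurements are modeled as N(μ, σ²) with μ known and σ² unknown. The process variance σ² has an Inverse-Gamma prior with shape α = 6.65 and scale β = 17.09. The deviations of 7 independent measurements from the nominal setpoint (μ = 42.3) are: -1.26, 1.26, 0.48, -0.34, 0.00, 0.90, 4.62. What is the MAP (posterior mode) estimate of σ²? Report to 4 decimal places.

2.6841

With known mean μ and an Inverse-Gamma(α, β) prior on σ², the Normal likelihood is conjugate: posterior is Inv-Gamma(α + n/2, β + Σ(xᵢ−μ)²/2).
Σ(xᵢ−μ)² = (-1.26)² + (1.26)² + (0.48)² + (-0.34)² + (0.00)² + (0.90)² + (4.62)² = 25.6756.
Posterior: Inv-Gamma(6.65 + 7/2, 17.09 + 25.6756/2) = Inv-Gamma(10.15, 29.92780).
Mode = β/(α+1) = 29.92780/11.15 = 2.6841.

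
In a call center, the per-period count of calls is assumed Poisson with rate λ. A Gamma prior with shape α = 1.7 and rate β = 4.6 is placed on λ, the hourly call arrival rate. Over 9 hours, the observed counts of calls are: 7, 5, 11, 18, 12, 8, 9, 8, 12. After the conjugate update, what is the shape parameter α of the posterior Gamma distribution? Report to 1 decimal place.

91.7

With a Gamma(shape α, rate β) prior, the Poisson likelihood is conjugate: the posterior is Gamma(α + ΣXᵢ, β + n).
Sum of counts S = 90 over n = 9 hours.
Posterior: Gamma(α+S, β+n) = Gamma(1.7+90, 4.6+9) = Gamma(91.7, 13.6).
Posterior α = 91.7.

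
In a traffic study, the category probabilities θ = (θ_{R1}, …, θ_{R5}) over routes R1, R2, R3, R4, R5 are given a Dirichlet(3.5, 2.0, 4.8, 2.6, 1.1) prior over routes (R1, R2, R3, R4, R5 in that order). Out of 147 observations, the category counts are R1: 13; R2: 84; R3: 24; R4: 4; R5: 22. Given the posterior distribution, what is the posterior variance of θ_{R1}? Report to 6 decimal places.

0.000568

The Dirichlet prior is conjugate to the Multinomial likelihood: each posterior αⱼ = prior αⱼ + observed count nⱼ.
Posterior concentration: (16.5, 86.0, 28.8, 6.6, 23.1), total = 161.0.
Var[θ_j] = α_j(Σα−α_j)/((Σα)²(Σα+1)) = 16.5·144.5/(161.0²·162.0) = 0.000568.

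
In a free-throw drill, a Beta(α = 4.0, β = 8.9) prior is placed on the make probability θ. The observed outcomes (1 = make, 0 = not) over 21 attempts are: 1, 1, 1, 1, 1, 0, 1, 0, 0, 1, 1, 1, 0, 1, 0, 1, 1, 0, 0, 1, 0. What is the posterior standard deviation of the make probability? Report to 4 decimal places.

0.0846

The Beta prior is conjugate to a Binomial/Bernoulli likelihood; the update adds successes to α and failures to β.
Posterior: Beta(α+k, β+n−k) = Beta(4.0+13, 8.9+8) = Beta(17.0, 16.9).
Var = αβ/((α+β)²(α+β+1)) = 17.0·16.9/(33.9²·34.9) = 0.00716326; SD = √0.00716326 = 0.0846.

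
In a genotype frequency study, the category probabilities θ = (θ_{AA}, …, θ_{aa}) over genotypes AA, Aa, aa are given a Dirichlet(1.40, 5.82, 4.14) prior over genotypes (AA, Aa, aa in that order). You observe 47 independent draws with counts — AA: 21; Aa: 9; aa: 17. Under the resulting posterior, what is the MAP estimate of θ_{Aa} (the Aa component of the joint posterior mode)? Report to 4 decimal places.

The Dirichlet prior is conjugate to the Multinomial likelihood: each posterior αⱼ = prior αⱼ + observed count nⱼ.
Posterior concentration: (22.40, 14.82, 21.14), total = 58.36.
Joint mode component: (α_{Aa}−1)/(Σα−K) = 13.82/55.36 = 0.2496.

0.2496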